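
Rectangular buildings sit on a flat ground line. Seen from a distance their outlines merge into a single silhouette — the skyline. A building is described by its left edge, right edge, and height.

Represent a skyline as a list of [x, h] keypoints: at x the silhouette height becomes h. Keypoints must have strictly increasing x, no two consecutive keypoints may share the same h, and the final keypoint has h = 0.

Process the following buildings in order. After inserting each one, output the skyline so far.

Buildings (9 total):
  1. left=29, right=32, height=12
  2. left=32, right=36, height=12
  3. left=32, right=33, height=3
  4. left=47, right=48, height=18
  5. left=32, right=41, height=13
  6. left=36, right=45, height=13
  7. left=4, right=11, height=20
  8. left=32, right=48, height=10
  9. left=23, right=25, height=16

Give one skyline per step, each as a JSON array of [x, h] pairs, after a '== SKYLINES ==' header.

== SKYLINES ==
[[29,12],[32,0]]
[[29,12],[36,0]]
[[29,12],[36,0]]
[[29,12],[36,0],[47,18],[48,0]]
[[29,12],[32,13],[41,0],[47,18],[48,0]]
[[29,12],[32,13],[45,0],[47,18],[48,0]]
[[4,20],[11,0],[29,12],[32,13],[45,0],[47,18],[48,0]]
[[4,20],[11,0],[29,12],[32,13],[45,10],[47,18],[48,0]]
[[4,20],[11,0],[23,16],[25,0],[29,12],[32,13],[45,10],[47,18],[48,0]]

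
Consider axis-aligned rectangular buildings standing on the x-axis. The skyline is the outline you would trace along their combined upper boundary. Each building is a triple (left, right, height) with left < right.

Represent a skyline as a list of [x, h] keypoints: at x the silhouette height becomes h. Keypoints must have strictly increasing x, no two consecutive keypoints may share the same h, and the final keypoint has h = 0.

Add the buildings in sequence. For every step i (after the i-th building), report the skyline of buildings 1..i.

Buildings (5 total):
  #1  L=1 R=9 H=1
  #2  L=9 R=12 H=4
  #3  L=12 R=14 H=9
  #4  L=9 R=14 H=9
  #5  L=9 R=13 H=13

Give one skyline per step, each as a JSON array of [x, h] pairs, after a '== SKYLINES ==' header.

== SKYLINES ==
[[1,1],[9,0]]
[[1,1],[9,4],[12,0]]
[[1,1],[9,4],[12,9],[14,0]]
[[1,1],[9,9],[14,0]]
[[1,1],[9,13],[13,9],[14,0]]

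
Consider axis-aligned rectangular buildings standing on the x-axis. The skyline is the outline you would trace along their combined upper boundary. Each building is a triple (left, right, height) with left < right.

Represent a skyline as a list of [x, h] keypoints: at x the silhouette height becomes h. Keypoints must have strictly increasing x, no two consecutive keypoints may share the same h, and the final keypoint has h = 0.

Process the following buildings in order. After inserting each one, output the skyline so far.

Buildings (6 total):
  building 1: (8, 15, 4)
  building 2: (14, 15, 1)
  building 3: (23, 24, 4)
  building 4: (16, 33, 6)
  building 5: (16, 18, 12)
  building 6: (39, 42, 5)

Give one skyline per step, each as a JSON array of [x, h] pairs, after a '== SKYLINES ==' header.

== SKYLINES ==
[[8,4],[15,0]]
[[8,4],[15,0]]
[[8,4],[15,0],[23,4],[24,0]]
[[8,4],[15,0],[16,6],[33,0]]
[[8,4],[15,0],[16,12],[18,6],[33,0]]
[[8,4],[15,0],[16,12],[18,6],[33,0],[39,5],[42,0]]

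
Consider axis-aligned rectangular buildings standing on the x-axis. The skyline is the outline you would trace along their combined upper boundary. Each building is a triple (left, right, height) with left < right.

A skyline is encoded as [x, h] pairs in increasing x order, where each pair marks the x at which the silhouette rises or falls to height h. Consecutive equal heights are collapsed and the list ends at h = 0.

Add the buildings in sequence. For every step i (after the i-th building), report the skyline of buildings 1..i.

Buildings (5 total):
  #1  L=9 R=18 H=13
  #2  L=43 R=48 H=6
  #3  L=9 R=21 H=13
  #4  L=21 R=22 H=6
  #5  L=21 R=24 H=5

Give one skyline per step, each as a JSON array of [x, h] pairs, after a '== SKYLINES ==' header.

== SKYLINES ==
[[9,13],[18,0]]
[[9,13],[18,0],[43,6],[48,0]]
[[9,13],[21,0],[43,6],[48,0]]
[[9,13],[21,6],[22,0],[43,6],[48,0]]
[[9,13],[21,6],[22,5],[24,0],[43,6],[48,0]]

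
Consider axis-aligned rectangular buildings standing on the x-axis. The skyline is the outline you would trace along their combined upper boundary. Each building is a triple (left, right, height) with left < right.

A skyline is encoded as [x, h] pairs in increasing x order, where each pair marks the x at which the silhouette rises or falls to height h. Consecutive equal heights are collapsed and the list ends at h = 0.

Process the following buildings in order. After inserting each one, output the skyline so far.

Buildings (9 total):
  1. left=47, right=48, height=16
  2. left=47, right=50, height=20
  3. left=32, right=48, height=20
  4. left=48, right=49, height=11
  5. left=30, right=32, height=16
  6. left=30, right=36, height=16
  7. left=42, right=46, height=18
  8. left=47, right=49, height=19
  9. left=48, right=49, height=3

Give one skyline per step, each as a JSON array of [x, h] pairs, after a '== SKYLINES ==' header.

== SKYLINES ==
[[47,16],[48,0]]
[[47,20],[50,0]]
[[32,20],[50,0]]
[[32,20],[50,0]]
[[30,16],[32,20],[50,0]]
[[30,16],[32,20],[50,0]]
[[30,16],[32,20],[50,0]]
[[30,16],[32,20],[50,0]]
[[30,16],[32,20],[50,0]]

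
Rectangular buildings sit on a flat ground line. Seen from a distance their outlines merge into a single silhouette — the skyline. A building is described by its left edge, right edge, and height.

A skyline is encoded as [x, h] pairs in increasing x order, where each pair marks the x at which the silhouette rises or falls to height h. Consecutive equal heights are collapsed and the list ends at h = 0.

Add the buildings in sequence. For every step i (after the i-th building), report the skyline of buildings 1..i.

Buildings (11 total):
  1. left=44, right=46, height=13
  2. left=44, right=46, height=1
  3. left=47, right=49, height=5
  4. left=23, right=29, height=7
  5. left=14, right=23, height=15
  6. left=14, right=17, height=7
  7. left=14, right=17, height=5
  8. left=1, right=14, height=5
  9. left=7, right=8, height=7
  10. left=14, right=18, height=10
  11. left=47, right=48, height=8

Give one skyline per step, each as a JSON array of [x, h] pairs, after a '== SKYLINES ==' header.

== SKYLINES ==
[[44,13],[46,0]]
[[44,13],[46,0]]
[[44,13],[46,0],[47,5],[49,0]]
[[23,7],[29,0],[44,13],[46,0],[47,5],[49,0]]
[[14,15],[23,7],[29,0],[44,13],[46,0],[47,5],[49,0]]
[[14,15],[23,7],[29,0],[44,13],[46,0],[47,5],[49,0]]
[[14,15],[23,7],[29,0],[44,13],[46,0],[47,5],[49,0]]
[[1,5],[14,15],[23,7],[29,0],[44,13],[46,0],[47,5],[49,0]]
[[1,5],[7,7],[8,5],[14,15],[23,7],[29,0],[44,13],[46,0],[47,5],[49,0]]
[[1,5],[7,7],[8,5],[14,15],[23,7],[29,0],[44,13],[46,0],[47,5],[49,0]]
[[1,5],[7,7],[8,5],[14,15],[23,7],[29,0],[44,13],[46,0],[47,8],[48,5],[49,0]]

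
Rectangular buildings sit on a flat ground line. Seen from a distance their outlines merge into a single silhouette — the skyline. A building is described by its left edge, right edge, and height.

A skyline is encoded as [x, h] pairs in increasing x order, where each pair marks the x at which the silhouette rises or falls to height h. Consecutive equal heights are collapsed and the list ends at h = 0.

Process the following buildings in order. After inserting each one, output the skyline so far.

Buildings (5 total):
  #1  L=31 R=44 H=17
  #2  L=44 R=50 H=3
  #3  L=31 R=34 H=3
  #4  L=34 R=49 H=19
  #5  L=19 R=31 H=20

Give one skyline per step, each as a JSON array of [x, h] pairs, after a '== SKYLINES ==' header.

== SKYLINES ==
[[31,17],[44,0]]
[[31,17],[44,3],[50,0]]
[[31,17],[44,3],[50,0]]
[[31,17],[34,19],[49,3],[50,0]]
[[19,20],[31,17],[34,19],[49,3],[50,0]]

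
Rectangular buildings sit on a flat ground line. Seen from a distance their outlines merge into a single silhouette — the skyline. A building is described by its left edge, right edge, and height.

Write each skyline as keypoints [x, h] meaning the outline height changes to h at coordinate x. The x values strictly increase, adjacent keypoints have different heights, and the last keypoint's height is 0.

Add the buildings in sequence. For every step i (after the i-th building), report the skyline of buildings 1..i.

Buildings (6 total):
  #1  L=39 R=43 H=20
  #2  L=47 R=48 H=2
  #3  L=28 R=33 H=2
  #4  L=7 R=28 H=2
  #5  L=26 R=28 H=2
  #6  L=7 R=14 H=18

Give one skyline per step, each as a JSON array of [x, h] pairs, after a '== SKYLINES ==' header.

== SKYLINES ==
[[39,20],[43,0]]
[[39,20],[43,0],[47,2],[48,0]]
[[28,2],[33,0],[39,20],[43,0],[47,2],[48,0]]
[[7,2],[33,0],[39,20],[43,0],[47,2],[48,0]]
[[7,2],[33,0],[39,20],[43,0],[47,2],[48,0]]
[[7,18],[14,2],[33,0],[39,20],[43,0],[47,2],[48,0]]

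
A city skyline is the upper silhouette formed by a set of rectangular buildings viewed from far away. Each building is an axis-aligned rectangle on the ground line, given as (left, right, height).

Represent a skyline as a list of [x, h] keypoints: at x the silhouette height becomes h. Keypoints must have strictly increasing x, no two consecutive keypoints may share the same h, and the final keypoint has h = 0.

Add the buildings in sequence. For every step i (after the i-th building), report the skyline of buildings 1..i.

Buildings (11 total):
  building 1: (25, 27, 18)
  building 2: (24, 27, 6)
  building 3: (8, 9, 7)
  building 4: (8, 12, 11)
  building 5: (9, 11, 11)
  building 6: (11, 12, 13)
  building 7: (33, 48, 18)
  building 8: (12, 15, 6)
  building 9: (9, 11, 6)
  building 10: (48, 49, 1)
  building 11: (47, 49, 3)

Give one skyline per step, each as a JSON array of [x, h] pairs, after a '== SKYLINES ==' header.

== SKYLINES ==
[[25,18],[27,0]]
[[24,6],[25,18],[27,0]]
[[8,7],[9,0],[24,6],[25,18],[27,0]]
[[8,11],[12,0],[24,6],[25,18],[27,0]]
[[8,11],[12,0],[24,6],[25,18],[27,0]]
[[8,11],[11,13],[12,0],[24,6],[25,18],[27,0]]
[[8,11],[11,13],[12,0],[24,6],[25,18],[27,0],[33,18],[48,0]]
[[8,11],[11,13],[12,6],[15,0],[24,6],[25,18],[27,0],[33,18],[48,0]]
[[8,11],[11,13],[12,6],[15,0],[24,6],[25,18],[27,0],[33,18],[48,0]]
[[8,11],[11,13],[12,6],[15,0],[24,6],[25,18],[27,0],[33,18],[48,1],[49,0]]
[[8,11],[11,13],[12,6],[15,0],[24,6],[25,18],[27,0],[33,18],[48,3],[49,0]]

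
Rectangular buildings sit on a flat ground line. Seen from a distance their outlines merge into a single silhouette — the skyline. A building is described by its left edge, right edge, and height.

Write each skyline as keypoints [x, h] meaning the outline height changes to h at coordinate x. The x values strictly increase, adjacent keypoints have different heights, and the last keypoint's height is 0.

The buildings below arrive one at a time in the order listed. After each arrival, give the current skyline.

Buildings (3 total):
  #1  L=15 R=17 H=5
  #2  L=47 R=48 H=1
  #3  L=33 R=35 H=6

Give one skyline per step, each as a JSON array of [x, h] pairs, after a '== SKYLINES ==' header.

== SKYLINES ==
[[15,5],[17,0]]
[[15,5],[17,0],[47,1],[48,0]]
[[15,5],[17,0],[33,6],[35,0],[47,1],[48,0]]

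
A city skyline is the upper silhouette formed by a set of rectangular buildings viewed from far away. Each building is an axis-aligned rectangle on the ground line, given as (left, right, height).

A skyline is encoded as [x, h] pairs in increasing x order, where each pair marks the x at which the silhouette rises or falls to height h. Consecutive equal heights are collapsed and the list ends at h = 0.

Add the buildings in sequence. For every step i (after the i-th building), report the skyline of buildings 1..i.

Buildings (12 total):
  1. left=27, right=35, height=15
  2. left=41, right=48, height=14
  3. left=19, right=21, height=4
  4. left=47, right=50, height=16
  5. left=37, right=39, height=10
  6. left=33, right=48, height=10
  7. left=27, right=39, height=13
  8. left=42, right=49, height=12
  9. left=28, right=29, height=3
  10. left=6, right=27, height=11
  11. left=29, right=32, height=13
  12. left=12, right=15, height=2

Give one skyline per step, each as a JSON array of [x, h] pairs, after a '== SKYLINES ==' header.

== SKYLINES ==
[[27,15],[35,0]]
[[27,15],[35,0],[41,14],[48,0]]
[[19,4],[21,0],[27,15],[35,0],[41,14],[48,0]]
[[19,4],[21,0],[27,15],[35,0],[41,14],[47,16],[50,0]]
[[19,4],[21,0],[27,15],[35,0],[37,10],[39,0],[41,14],[47,16],[50,0]]
[[19,4],[21,0],[27,15],[35,10],[41,14],[47,16],[50,0]]
[[19,4],[21,0],[27,15],[35,13],[39,10],[41,14],[47,16],[50,0]]
[[19,4],[21,0],[27,15],[35,13],[39,10],[41,14],[47,16],[50,0]]
[[19,4],[21,0],[27,15],[35,13],[39,10],[41,14],[47,16],[50,0]]
[[6,11],[27,15],[35,13],[39,10],[41,14],[47,16],[50,0]]
[[6,11],[27,15],[35,13],[39,10],[41,14],[47,16],[50,0]]
[[6,11],[27,15],[35,13],[39,10],[41,14],[47,16],[50,0]]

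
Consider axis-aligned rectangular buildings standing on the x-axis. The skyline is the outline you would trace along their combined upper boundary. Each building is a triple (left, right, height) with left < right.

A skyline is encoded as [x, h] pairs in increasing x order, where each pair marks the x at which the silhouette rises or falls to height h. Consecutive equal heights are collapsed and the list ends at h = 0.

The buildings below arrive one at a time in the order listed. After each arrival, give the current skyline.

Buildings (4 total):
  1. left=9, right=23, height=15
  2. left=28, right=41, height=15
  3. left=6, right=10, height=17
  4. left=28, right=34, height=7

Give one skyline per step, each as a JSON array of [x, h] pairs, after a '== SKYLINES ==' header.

== SKYLINES ==
[[9,15],[23,0]]
[[9,15],[23,0],[28,15],[41,0]]
[[6,17],[10,15],[23,0],[28,15],[41,0]]
[[6,17],[10,15],[23,0],[28,15],[41,0]]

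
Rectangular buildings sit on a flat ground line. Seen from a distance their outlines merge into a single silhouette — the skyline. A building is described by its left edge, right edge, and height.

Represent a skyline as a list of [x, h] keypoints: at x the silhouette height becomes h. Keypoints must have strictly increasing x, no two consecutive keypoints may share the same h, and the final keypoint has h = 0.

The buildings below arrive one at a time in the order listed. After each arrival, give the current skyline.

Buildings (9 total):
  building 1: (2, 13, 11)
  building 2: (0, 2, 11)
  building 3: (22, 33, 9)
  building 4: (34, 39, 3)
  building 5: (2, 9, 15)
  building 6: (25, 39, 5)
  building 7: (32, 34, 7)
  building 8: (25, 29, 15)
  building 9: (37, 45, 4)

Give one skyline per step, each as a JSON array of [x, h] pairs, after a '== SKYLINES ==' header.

== SKYLINES ==
[[2,11],[13,0]]
[[0,11],[13,0]]
[[0,11],[13,0],[22,9],[33,0]]
[[0,11],[13,0],[22,9],[33,0],[34,3],[39,0]]
[[0,11],[2,15],[9,11],[13,0],[22,9],[33,0],[34,3],[39,0]]
[[0,11],[2,15],[9,11],[13,0],[22,9],[33,5],[39,0]]
[[0,11],[2,15],[9,11],[13,0],[22,9],[33,7],[34,5],[39,0]]
[[0,11],[2,15],[9,11],[13,0],[22,9],[25,15],[29,9],[33,7],[34,5],[39,0]]
[[0,11],[2,15],[9,11],[13,0],[22,9],[25,15],[29,9],[33,7],[34,5],[39,4],[45,0]]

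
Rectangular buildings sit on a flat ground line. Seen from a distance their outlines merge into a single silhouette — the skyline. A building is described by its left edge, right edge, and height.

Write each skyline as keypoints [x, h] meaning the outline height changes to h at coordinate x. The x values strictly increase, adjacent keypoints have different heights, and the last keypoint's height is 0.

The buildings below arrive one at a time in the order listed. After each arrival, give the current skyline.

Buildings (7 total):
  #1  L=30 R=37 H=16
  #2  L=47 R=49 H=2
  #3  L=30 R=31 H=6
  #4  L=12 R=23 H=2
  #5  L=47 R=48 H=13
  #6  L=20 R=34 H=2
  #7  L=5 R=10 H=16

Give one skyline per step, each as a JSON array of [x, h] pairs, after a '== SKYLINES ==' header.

== SKYLINES ==
[[30,16],[37,0]]
[[30,16],[37,0],[47,2],[49,0]]
[[30,16],[37,0],[47,2],[49,0]]
[[12,2],[23,0],[30,16],[37,0],[47,2],[49,0]]
[[12,2],[23,0],[30,16],[37,0],[47,13],[48,2],[49,0]]
[[12,2],[30,16],[37,0],[47,13],[48,2],[49,0]]
[[5,16],[10,0],[12,2],[30,16],[37,0],[47,13],[48,2],[49,0]]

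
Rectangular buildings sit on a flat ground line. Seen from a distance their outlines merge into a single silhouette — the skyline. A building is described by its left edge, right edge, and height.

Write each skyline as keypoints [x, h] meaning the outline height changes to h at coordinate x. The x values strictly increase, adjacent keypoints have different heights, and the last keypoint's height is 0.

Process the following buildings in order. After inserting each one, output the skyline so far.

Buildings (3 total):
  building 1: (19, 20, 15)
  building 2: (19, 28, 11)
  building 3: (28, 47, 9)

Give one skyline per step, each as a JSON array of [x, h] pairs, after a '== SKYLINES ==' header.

== SKYLINES ==
[[19,15],[20,0]]
[[19,15],[20,11],[28,0]]
[[19,15],[20,11],[28,9],[47,0]]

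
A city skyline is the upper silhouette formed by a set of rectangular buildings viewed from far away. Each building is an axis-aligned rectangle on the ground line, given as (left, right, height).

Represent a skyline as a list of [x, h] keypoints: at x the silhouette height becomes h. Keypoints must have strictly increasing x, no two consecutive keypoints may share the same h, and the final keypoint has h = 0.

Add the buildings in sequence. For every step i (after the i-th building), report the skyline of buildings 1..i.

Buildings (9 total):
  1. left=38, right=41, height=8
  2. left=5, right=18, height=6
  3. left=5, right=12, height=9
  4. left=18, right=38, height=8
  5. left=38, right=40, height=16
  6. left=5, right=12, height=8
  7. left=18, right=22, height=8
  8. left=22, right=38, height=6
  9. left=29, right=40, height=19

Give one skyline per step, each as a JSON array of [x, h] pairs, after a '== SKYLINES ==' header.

== SKYLINES ==
[[38,8],[41,0]]
[[5,6],[18,0],[38,8],[41,0]]
[[5,9],[12,6],[18,0],[38,8],[41,0]]
[[5,9],[12,6],[18,8],[41,0]]
[[5,9],[12,6],[18,8],[38,16],[40,8],[41,0]]
[[5,9],[12,6],[18,8],[38,16],[40,8],[41,0]]
[[5,9],[12,6],[18,8],[38,16],[40,8],[41,0]]
[[5,9],[12,6],[18,8],[38,16],[40,8],[41,0]]
[[5,9],[12,6],[18,8],[29,19],[40,8],[41,0]]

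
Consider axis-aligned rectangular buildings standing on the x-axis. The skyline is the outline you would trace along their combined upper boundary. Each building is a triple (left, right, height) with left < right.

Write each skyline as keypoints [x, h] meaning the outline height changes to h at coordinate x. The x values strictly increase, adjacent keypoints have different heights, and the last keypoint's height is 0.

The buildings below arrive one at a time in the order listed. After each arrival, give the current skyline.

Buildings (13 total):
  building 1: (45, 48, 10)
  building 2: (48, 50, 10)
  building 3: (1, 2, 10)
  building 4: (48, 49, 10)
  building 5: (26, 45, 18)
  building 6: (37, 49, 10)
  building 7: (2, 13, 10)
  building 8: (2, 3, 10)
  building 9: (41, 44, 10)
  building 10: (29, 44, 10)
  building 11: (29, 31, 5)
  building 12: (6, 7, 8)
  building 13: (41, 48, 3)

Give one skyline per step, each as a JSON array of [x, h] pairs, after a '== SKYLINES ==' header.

== SKYLINES ==
[[45,10],[48,0]]
[[45,10],[50,0]]
[[1,10],[2,0],[45,10],[50,0]]
[[1,10],[2,0],[45,10],[50,0]]
[[1,10],[2,0],[26,18],[45,10],[50,0]]
[[1,10],[2,0],[26,18],[45,10],[50,0]]
[[1,10],[13,0],[26,18],[45,10],[50,0]]
[[1,10],[13,0],[26,18],[45,10],[50,0]]
[[1,10],[13,0],[26,18],[45,10],[50,0]]
[[1,10],[13,0],[26,18],[45,10],[50,0]]
[[1,10],[13,0],[26,18],[45,10],[50,0]]
[[1,10],[13,0],[26,18],[45,10],[50,0]]
[[1,10],[13,0],[26,18],[45,10],[50,0]]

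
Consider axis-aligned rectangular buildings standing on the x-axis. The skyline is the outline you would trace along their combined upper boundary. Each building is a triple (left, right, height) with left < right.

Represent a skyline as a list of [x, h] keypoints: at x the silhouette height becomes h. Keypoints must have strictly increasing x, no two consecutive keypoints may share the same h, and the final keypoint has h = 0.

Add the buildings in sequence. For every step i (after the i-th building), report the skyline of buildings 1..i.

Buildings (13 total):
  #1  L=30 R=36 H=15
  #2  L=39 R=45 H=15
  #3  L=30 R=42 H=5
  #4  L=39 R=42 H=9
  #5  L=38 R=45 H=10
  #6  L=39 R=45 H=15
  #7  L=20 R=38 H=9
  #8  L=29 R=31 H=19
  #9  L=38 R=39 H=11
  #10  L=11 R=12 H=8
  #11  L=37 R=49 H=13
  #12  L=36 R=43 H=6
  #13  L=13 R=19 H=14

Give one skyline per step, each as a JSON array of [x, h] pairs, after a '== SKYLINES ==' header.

== SKYLINES ==
[[30,15],[36,0]]
[[30,15],[36,0],[39,15],[45,0]]
[[30,15],[36,5],[39,15],[45,0]]
[[30,15],[36,5],[39,15],[45,0]]
[[30,15],[36,5],[38,10],[39,15],[45,0]]
[[30,15],[36,5],[38,10],[39,15],[45,0]]
[[20,9],[30,15],[36,9],[38,10],[39,15],[45,0]]
[[20,9],[29,19],[31,15],[36,9],[38,10],[39,15],[45,0]]
[[20,9],[29,19],[31,15],[36,9],[38,11],[39,15],[45,0]]
[[11,8],[12,0],[20,9],[29,19],[31,15],[36,9],[38,11],[39,15],[45,0]]
[[11,8],[12,0],[20,9],[29,19],[31,15],[36,9],[37,13],[39,15],[45,13],[49,0]]
[[11,8],[12,0],[20,9],[29,19],[31,15],[36,9],[37,13],[39,15],[45,13],[49,0]]
[[11,8],[12,0],[13,14],[19,0],[20,9],[29,19],[31,15],[36,9],[37,13],[39,15],[45,13],[49,0]]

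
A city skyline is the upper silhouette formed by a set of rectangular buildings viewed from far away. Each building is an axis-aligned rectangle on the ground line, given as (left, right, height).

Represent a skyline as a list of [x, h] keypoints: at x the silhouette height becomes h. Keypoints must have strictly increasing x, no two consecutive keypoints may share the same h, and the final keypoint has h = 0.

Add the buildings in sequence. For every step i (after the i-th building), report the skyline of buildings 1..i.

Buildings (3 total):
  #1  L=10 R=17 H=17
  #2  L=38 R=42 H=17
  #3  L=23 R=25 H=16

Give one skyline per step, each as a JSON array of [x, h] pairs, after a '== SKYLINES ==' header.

== SKYLINES ==
[[10,17],[17,0]]
[[10,17],[17,0],[38,17],[42,0]]
[[10,17],[17,0],[23,16],[25,0],[38,17],[42,0]]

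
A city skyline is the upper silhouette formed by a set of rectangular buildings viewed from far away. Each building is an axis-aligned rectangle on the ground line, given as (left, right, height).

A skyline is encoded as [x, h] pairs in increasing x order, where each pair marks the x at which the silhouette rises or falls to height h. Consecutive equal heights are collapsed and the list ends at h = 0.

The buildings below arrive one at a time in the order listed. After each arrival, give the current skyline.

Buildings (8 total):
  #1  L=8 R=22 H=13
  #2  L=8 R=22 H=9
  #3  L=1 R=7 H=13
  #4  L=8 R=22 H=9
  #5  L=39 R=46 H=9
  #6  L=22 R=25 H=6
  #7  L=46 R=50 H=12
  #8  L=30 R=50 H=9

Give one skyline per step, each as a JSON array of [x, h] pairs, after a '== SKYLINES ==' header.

== SKYLINES ==
[[8,13],[22,0]]
[[8,13],[22,0]]
[[1,13],[7,0],[8,13],[22,0]]
[[1,13],[7,0],[8,13],[22,0]]
[[1,13],[7,0],[8,13],[22,0],[39,9],[46,0]]
[[1,13],[7,0],[8,13],[22,6],[25,0],[39,9],[46,0]]
[[1,13],[7,0],[8,13],[22,6],[25,0],[39,9],[46,12],[50,0]]
[[1,13],[7,0],[8,13],[22,6],[25,0],[30,9],[46,12],[50,0]]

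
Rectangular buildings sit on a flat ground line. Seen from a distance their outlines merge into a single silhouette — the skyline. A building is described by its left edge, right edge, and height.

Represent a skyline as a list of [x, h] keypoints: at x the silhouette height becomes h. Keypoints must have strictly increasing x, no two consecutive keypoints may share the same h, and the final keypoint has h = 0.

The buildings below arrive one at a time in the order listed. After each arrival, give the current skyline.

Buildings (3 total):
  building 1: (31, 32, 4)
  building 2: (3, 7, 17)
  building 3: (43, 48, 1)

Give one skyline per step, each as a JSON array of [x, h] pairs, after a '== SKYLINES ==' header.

== SKYLINES ==
[[31,4],[32,0]]
[[3,17],[7,0],[31,4],[32,0]]
[[3,17],[7,0],[31,4],[32,0],[43,1],[48,0]]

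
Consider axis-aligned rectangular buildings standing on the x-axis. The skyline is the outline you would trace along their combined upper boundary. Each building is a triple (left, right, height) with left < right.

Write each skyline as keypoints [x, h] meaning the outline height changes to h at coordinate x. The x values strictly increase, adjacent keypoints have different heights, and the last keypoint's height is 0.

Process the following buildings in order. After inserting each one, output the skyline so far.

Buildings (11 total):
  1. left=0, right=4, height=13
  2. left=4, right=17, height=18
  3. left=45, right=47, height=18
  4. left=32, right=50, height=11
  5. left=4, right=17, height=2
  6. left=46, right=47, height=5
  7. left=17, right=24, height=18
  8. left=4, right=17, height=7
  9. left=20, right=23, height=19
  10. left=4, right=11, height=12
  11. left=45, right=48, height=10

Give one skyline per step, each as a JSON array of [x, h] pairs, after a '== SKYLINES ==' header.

== SKYLINES ==
[[0,13],[4,0]]
[[0,13],[4,18],[17,0]]
[[0,13],[4,18],[17,0],[45,18],[47,0]]
[[0,13],[4,18],[17,0],[32,11],[45,18],[47,11],[50,0]]
[[0,13],[4,18],[17,0],[32,11],[45,18],[47,11],[50,0]]
[[0,13],[4,18],[17,0],[32,11],[45,18],[47,11],[50,0]]
[[0,13],[4,18],[24,0],[32,11],[45,18],[47,11],[50,0]]
[[0,13],[4,18],[24,0],[32,11],[45,18],[47,11],[50,0]]
[[0,13],[4,18],[20,19],[23,18],[24,0],[32,11],[45,18],[47,11],[50,0]]
[[0,13],[4,18],[20,19],[23,18],[24,0],[32,11],[45,18],[47,11],[50,0]]
[[0,13],[4,18],[20,19],[23,18],[24,0],[32,11],[45,18],[47,11],[50,0]]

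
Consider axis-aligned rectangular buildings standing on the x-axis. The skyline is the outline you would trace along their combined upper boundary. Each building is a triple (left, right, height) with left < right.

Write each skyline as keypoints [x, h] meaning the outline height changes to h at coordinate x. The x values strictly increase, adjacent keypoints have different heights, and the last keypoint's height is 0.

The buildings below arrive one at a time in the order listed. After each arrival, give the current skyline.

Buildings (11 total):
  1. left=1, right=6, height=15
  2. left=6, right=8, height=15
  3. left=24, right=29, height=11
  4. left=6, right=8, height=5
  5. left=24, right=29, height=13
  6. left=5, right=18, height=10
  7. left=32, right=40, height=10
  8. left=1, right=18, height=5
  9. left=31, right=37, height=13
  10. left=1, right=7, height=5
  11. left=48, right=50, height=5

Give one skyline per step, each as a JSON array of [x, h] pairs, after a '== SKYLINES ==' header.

== SKYLINES ==
[[1,15],[6,0]]
[[1,15],[8,0]]
[[1,15],[8,0],[24,11],[29,0]]
[[1,15],[8,0],[24,11],[29,0]]
[[1,15],[8,0],[24,13],[29,0]]
[[1,15],[8,10],[18,0],[24,13],[29,0]]
[[1,15],[8,10],[18,0],[24,13],[29,0],[32,10],[40,0]]
[[1,15],[8,10],[18,0],[24,13],[29,0],[32,10],[40,0]]
[[1,15],[8,10],[18,0],[24,13],[29,0],[31,13],[37,10],[40,0]]
[[1,15],[8,10],[18,0],[24,13],[29,0],[31,13],[37,10],[40,0]]
[[1,15],[8,10],[18,0],[24,13],[29,0],[31,13],[37,10],[40,0],[48,5],[50,0]]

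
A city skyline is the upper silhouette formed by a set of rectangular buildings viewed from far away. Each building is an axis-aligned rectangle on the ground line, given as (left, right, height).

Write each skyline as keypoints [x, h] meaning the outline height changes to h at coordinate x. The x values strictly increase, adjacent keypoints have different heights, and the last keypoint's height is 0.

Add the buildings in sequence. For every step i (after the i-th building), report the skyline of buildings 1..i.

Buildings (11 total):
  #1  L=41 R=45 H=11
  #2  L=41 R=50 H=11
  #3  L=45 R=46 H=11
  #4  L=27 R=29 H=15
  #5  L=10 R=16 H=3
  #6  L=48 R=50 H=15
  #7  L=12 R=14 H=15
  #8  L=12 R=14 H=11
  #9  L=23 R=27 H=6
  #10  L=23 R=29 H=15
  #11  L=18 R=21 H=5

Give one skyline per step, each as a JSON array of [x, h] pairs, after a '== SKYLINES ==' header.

== SKYLINES ==
[[41,11],[45,0]]
[[41,11],[50,0]]
[[41,11],[50,0]]
[[27,15],[29,0],[41,11],[50,0]]
[[10,3],[16,0],[27,15],[29,0],[41,11],[50,0]]
[[10,3],[16,0],[27,15],[29,0],[41,11],[48,15],[50,0]]
[[10,3],[12,15],[14,3],[16,0],[27,15],[29,0],[41,11],[48,15],[50,0]]
[[10,3],[12,15],[14,3],[16,0],[27,15],[29,0],[41,11],[48,15],[50,0]]
[[10,3],[12,15],[14,3],[16,0],[23,6],[27,15],[29,0],[41,11],[48,15],[50,0]]
[[10,3],[12,15],[14,3],[16,0],[23,15],[29,0],[41,11],[48,15],[50,0]]
[[10,3],[12,15],[14,3],[16,0],[18,5],[21,0],[23,15],[29,0],[41,11],[48,15],[50,0]]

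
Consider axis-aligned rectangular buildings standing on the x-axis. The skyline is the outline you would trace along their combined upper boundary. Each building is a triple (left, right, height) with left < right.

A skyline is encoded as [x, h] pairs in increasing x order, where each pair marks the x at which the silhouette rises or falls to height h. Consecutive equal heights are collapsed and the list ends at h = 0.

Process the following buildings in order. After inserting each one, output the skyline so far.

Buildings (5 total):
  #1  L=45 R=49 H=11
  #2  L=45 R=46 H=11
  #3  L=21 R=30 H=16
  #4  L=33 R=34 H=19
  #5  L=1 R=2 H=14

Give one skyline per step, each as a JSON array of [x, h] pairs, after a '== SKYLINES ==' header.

== SKYLINES ==
[[45,11],[49,0]]
[[45,11],[49,0]]
[[21,16],[30,0],[45,11],[49,0]]
[[21,16],[30,0],[33,19],[34,0],[45,11],[49,0]]
[[1,14],[2,0],[21,16],[30,0],[33,19],[34,0],[45,11],[49,0]]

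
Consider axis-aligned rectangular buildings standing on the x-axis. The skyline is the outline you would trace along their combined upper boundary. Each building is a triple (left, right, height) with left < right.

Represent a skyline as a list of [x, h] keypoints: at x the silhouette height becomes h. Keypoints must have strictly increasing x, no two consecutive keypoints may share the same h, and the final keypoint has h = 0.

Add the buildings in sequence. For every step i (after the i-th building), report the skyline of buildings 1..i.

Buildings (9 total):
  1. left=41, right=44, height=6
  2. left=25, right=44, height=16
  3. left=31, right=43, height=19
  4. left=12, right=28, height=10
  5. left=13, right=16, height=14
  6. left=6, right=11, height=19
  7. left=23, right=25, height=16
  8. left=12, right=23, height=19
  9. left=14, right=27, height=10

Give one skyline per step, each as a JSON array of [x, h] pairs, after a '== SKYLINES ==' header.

== SKYLINES ==
[[41,6],[44,0]]
[[25,16],[44,0]]
[[25,16],[31,19],[43,16],[44,0]]
[[12,10],[25,16],[31,19],[43,16],[44,0]]
[[12,10],[13,14],[16,10],[25,16],[31,19],[43,16],[44,0]]
[[6,19],[11,0],[12,10],[13,14],[16,10],[25,16],[31,19],[43,16],[44,0]]
[[6,19],[11,0],[12,10],[13,14],[16,10],[23,16],[31,19],[43,16],[44,0]]
[[6,19],[11,0],[12,19],[23,16],[31,19],[43,16],[44,0]]
[[6,19],[11,0],[12,19],[23,16],[31,19],[43,16],[44,0]]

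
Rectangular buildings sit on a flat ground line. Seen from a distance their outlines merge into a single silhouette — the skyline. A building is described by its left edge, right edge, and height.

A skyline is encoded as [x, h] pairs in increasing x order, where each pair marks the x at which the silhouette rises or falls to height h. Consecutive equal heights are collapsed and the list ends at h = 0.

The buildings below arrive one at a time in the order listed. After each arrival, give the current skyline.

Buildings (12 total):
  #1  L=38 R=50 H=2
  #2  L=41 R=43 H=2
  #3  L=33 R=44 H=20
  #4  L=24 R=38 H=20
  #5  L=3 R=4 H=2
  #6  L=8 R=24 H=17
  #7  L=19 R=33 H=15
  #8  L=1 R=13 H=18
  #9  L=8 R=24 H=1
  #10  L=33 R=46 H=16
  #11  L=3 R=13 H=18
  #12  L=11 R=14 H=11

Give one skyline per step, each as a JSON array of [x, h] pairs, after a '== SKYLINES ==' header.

== SKYLINES ==
[[38,2],[50,0]]
[[38,2],[50,0]]
[[33,20],[44,2],[50,0]]
[[24,20],[44,2],[50,0]]
[[3,2],[4,0],[24,20],[44,2],[50,0]]
[[3,2],[4,0],[8,17],[24,20],[44,2],[50,0]]
[[3,2],[4,0],[8,17],[24,20],[44,2],[50,0]]
[[1,18],[13,17],[24,20],[44,2],[50,0]]
[[1,18],[13,17],[24,20],[44,2],[50,0]]
[[1,18],[13,17],[24,20],[44,16],[46,2],[50,0]]
[[1,18],[13,17],[24,20],[44,16],[46,2],[50,0]]
[[1,18],[13,17],[24,20],[44,16],[46,2],[50,0]]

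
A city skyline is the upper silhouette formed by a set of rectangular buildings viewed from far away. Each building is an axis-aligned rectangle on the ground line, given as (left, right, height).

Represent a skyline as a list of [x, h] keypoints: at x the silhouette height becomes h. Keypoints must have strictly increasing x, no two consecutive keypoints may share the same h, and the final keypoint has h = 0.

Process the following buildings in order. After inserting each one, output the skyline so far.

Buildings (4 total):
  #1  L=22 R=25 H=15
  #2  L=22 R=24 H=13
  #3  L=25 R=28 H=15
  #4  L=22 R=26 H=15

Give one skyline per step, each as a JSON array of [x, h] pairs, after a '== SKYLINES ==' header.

== SKYLINES ==
[[22,15],[25,0]]
[[22,15],[25,0]]
[[22,15],[28,0]]
[[22,15],[28,0]]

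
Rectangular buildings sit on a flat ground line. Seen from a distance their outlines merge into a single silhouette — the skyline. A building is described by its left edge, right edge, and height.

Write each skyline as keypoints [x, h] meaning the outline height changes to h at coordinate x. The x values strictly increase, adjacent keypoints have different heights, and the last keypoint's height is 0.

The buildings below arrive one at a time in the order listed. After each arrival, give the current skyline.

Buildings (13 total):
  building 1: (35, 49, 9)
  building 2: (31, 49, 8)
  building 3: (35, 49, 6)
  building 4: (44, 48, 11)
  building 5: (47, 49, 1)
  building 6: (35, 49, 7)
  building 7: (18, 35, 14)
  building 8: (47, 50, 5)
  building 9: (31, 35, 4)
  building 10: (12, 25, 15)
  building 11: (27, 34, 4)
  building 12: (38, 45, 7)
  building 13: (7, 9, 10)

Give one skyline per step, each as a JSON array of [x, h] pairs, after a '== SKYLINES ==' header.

== SKYLINES ==
[[35,9],[49,0]]
[[31,8],[35,9],[49,0]]
[[31,8],[35,9],[49,0]]
[[31,8],[35,9],[44,11],[48,9],[49,0]]
[[31,8],[35,9],[44,11],[48,9],[49,0]]
[[31,8],[35,9],[44,11],[48,9],[49,0]]
[[18,14],[35,9],[44,11],[48,9],[49,0]]
[[18,14],[35,9],[44,11],[48,9],[49,5],[50,0]]
[[18,14],[35,9],[44,11],[48,9],[49,5],[50,0]]
[[12,15],[25,14],[35,9],[44,11],[48,9],[49,5],[50,0]]
[[12,15],[25,14],[35,9],[44,11],[48,9],[49,5],[50,0]]
[[12,15],[25,14],[35,9],[44,11],[48,9],[49,5],[50,0]]
[[7,10],[9,0],[12,15],[25,14],[35,9],[44,11],[48,9],[49,5],[50,0]]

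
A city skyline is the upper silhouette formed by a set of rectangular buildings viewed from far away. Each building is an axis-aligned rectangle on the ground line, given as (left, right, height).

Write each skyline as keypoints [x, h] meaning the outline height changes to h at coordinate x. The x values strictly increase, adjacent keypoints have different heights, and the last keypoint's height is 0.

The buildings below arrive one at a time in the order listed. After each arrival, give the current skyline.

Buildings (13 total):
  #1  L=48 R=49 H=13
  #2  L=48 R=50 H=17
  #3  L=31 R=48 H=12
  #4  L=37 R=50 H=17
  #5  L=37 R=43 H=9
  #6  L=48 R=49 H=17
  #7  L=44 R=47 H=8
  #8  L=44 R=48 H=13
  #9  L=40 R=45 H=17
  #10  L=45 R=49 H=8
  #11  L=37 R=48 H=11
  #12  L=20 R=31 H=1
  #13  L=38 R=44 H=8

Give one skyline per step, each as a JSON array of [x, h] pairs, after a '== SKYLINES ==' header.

== SKYLINES ==
[[48,13],[49,0]]
[[48,17],[50,0]]
[[31,12],[48,17],[50,0]]
[[31,12],[37,17],[50,0]]
[[31,12],[37,17],[50,0]]
[[31,12],[37,17],[50,0]]
[[31,12],[37,17],[50,0]]
[[31,12],[37,17],[50,0]]
[[31,12],[37,17],[50,0]]
[[31,12],[37,17],[50,0]]
[[31,12],[37,17],[50,0]]
[[20,1],[31,12],[37,17],[50,0]]
[[20,1],[31,12],[37,17],[50,0]]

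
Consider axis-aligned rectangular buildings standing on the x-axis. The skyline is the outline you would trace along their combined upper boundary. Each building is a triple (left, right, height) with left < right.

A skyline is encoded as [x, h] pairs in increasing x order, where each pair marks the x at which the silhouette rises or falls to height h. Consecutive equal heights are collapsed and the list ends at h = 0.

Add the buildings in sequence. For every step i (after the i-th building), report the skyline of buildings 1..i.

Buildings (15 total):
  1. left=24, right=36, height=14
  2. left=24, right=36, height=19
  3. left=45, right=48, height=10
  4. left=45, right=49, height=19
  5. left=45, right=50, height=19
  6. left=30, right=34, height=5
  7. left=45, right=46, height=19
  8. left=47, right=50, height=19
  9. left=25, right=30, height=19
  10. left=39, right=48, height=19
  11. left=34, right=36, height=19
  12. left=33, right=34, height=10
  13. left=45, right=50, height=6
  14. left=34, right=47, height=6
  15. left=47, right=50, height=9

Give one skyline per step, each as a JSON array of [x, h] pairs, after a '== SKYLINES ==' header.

== SKYLINES ==
[[24,14],[36,0]]
[[24,19],[36,0]]
[[24,19],[36,0],[45,10],[48,0]]
[[24,19],[36,0],[45,19],[49,0]]
[[24,19],[36,0],[45,19],[50,0]]
[[24,19],[36,0],[45,19],[50,0]]
[[24,19],[36,0],[45,19],[50,0]]
[[24,19],[36,0],[45,19],[50,0]]
[[24,19],[36,0],[45,19],[50,0]]
[[24,19],[36,0],[39,19],[50,0]]
[[24,19],[36,0],[39,19],[50,0]]
[[24,19],[36,0],[39,19],[50,0]]
[[24,19],[36,0],[39,19],[50,0]]
[[24,19],[36,6],[39,19],[50,0]]
[[24,19],[36,6],[39,19],[50,0]]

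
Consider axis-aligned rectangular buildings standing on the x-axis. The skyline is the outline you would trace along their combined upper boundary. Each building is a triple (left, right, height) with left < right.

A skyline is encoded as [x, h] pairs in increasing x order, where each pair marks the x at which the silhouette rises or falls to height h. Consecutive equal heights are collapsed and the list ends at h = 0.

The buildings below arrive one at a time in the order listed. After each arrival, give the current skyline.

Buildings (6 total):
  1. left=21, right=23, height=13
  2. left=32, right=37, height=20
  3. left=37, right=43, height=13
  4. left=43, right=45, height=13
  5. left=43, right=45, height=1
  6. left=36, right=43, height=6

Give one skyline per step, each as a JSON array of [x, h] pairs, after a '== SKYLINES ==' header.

== SKYLINES ==
[[21,13],[23,0]]
[[21,13],[23,0],[32,20],[37,0]]
[[21,13],[23,0],[32,20],[37,13],[43,0]]
[[21,13],[23,0],[32,20],[37,13],[45,0]]
[[21,13],[23,0],[32,20],[37,13],[45,0]]
[[21,13],[23,0],[32,20],[37,13],[45,0]]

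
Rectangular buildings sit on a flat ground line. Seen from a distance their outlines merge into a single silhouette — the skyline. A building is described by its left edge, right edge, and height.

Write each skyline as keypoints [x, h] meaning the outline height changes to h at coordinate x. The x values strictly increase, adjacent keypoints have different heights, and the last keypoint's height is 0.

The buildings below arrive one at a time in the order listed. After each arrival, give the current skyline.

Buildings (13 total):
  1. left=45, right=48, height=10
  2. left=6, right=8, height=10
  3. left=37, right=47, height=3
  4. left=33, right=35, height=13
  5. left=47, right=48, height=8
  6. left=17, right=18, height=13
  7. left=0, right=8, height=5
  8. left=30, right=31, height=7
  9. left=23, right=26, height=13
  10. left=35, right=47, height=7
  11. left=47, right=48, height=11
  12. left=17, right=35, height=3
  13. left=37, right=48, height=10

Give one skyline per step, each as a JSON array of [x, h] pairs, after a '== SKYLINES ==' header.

== SKYLINES ==
[[45,10],[48,0]]
[[6,10],[8,0],[45,10],[48,0]]
[[6,10],[8,0],[37,3],[45,10],[48,0]]
[[6,10],[8,0],[33,13],[35,0],[37,3],[45,10],[48,0]]
[[6,10],[8,0],[33,13],[35,0],[37,3],[45,10],[48,0]]
[[6,10],[8,0],[17,13],[18,0],[33,13],[35,0],[37,3],[45,10],[48,0]]
[[0,5],[6,10],[8,0],[17,13],[18,0],[33,13],[35,0],[37,3],[45,10],[48,0]]
[[0,5],[6,10],[8,0],[17,13],[18,0],[30,7],[31,0],[33,13],[35,0],[37,3],[45,10],[48,0]]
[[0,5],[6,10],[8,0],[17,13],[18,0],[23,13],[26,0],[30,7],[31,0],[33,13],[35,0],[37,3],[45,10],[48,0]]
[[0,5],[6,10],[8,0],[17,13],[18,0],[23,13],[26,0],[30,7],[31,0],[33,13],[35,7],[45,10],[48,0]]
[[0,5],[6,10],[8,0],[17,13],[18,0],[23,13],[26,0],[30,7],[31,0],[33,13],[35,7],[45,10],[47,11],[48,0]]
[[0,5],[6,10],[8,0],[17,13],[18,3],[23,13],[26,3],[30,7],[31,3],[33,13],[35,7],[45,10],[47,11],[48,0]]
[[0,5],[6,10],[8,0],[17,13],[18,3],[23,13],[26,3],[30,7],[31,3],[33,13],[35,7],[37,10],[47,11],[48,0]]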